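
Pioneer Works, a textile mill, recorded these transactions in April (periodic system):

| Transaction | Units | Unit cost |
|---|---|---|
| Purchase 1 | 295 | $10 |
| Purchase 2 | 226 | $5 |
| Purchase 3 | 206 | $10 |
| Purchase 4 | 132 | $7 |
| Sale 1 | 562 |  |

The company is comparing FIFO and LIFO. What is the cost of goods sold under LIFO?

COGS = $4,104

FIFO COGS: 295 @ $10 + 226 @ $5 + 41 @ $10 = $4,490
LIFO COGS: 132 @ $7 + 206 @ $10 + 224 @ $5 = $4,104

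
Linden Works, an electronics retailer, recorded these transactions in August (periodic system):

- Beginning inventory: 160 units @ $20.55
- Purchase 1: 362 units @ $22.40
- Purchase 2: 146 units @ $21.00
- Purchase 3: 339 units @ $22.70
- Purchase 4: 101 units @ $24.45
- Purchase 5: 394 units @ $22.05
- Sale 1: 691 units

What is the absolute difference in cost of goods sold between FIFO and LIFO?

$621.45

FIFO COGS: 160 @ $20.55 + 362 @ $22.40 + 146 @ $21.00 + 23 @ $22.70 = $14,984.90
LIFO COGS: 394 @ $22.05 + 101 @ $24.45 + 196 @ $22.70 = $15,606.35
Difference = |$14,984.90 − $15,606.35| = $621.45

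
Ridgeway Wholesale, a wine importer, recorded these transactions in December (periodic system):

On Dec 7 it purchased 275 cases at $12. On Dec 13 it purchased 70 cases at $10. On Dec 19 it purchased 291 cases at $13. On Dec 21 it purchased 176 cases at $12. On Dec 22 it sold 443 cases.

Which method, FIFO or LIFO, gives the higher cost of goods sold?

LIFO

FIFO COGS: 275 @ $12 + 70 @ $10 + 98 @ $13 = $5,274
LIFO COGS: 176 @ $12 + 267 @ $13 = $5,583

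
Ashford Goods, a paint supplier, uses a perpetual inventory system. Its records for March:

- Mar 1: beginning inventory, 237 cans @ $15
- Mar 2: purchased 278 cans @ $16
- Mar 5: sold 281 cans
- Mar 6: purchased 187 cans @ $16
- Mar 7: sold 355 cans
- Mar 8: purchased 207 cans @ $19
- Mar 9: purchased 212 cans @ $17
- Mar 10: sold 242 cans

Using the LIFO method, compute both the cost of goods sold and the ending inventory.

COGS = $14,179; ending inventory = $4,353

Mar 5, 281 sold [LIFO — newest first]: 278 @ $16 + 3 @ $15 = $4,493
Mar 7, 355 sold [LIFO — newest first]: 187 @ $16 + 168 @ $15 = $5,512
Mar 10, 242 sold [LIFO — newest first]: 212 @ $17 + 30 @ $19 = $4,174
Total COGS = $4,493 + $5,512 + $4,174 = $14,179
Ending inventory: 66 @ $15 + 177 @ $19 = $4,353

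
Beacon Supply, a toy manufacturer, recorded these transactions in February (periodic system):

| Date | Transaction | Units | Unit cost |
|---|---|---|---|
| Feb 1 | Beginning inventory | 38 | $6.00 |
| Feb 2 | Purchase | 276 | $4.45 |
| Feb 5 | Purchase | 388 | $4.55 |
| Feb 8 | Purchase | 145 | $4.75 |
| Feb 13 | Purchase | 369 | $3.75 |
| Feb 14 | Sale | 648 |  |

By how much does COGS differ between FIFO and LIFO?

$293.70

FIFO COGS: 38 @ $6.00 + 276 @ $4.45 + 334 @ $4.55 = $2,975.90
LIFO COGS: 369 @ $3.75 + 145 @ $4.75 + 134 @ $4.55 = $2,682.20
Difference = |$2,975.90 − $2,682.20| = $293.70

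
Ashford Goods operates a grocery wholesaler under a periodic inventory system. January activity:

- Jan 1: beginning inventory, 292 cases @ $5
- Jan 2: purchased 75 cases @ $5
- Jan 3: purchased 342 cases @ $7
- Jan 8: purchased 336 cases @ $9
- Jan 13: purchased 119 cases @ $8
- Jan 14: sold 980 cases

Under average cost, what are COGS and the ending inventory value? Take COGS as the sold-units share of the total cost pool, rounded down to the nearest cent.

COGS = $6,907.98; ending inventory = $1,297.02

Jan 14, sell 980: 980/1164 × $8,205.00 → $6,907.98
Ending inventory (cost pool remaining) = $1,297.02
Check: goods available $8,205.00 = COGS $6,907.98 + ending $1,297.02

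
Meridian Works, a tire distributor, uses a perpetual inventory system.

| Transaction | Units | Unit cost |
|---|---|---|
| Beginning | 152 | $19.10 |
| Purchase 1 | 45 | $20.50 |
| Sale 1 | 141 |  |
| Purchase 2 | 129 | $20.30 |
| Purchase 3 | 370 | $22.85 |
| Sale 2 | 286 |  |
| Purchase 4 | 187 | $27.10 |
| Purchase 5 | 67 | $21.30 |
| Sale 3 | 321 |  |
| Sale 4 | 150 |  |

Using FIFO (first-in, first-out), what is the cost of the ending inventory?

Ending inventory = $1,107.60

Sale 1 (141) [FIFO — oldest first]: 141 @ $19.10 = $2,693.10
Sale 2 (286) [FIFO — oldest first]: 11 @ $19.10 + 45 @ $20.50 + 129 @ $20.30 + 101 @ $22.85 = $6,059.15
Sale 3 (321) [FIFO — oldest first]: 269 @ $22.85 + 52 @ $27.10 = $7,555.85
Sale 4 (150) [FIFO — oldest first]: 135 @ $27.10 + 15 @ $21.30 = $3,978.00
Total COGS = $2,693.10 + $6,059.15 + $7,555.85 + $3,978.00 = $20,286.10
Ending inventory: 52 @ $21.30 = $1,107.60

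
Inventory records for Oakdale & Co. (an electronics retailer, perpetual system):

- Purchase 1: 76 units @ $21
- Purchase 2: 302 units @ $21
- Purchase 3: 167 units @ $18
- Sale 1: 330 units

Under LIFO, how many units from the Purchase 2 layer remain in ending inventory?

139

Sale 1 (330) [LIFO — newest first]: 167 @ $18 + 163 @ $21 = $6,429
Ending inventory: 76 @ $21 + 139 @ $21 = $4,515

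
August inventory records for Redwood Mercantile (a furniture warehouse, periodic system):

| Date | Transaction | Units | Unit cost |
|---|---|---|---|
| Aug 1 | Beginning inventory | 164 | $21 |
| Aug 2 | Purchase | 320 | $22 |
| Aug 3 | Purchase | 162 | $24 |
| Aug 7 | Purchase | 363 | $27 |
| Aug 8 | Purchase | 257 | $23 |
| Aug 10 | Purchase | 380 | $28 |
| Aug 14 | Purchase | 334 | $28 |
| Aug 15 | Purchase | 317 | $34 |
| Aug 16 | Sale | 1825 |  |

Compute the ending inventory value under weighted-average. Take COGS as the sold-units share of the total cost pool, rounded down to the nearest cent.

Ending inventory = $12,504.61

Aug 16, sell 1825: 1825/2297 × $60,854.00 → $48,349.39
Ending inventory (cost pool remaining) = $12,504.61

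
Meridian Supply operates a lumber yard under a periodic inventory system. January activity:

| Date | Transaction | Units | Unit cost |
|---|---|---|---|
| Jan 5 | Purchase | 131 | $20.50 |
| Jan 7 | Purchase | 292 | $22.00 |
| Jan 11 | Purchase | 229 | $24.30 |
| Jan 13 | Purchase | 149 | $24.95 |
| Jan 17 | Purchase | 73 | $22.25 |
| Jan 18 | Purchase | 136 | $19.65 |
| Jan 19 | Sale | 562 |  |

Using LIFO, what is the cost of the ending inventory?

Jan 19, 562 sold [LIFO — newest first]: 136 @ $19.65 + 73 @ $22.25 + 149 @ $24.95 + 204 @ $24.30 = $12,971.40
Ending inventory: 131 @ $20.50 + 292 @ $22.00 + 25 @ $24.30 = $9,717.00
Check: goods available $22,688.40 = COGS $12,971.40 + ending $9,717.00

Ending inventory = $9,717.00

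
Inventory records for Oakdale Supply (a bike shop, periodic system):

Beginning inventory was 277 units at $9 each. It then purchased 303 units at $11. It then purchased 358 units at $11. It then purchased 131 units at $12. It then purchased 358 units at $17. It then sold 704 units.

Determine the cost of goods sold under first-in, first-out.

COGS = $7,190

Sale 1 (704) [FIFO — oldest first]: 277 @ $9 + 303 @ $11 + 124 @ $11 = $7,190
Ending inventory: 234 @ $11 + 131 @ $12 + 358 @ $17 = $10,232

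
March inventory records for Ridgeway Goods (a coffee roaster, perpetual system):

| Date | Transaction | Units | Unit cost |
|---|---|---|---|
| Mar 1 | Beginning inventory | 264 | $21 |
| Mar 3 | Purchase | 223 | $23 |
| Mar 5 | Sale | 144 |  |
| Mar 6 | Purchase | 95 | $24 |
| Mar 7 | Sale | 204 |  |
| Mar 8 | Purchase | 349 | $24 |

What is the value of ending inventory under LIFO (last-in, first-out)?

Mar 5, 144 sold [LIFO — newest first]: 144 @ $23 = $3,312
Mar 7, 204 sold [LIFO — newest first]: 95 @ $24 + 79 @ $23 + 30 @ $21 = $4,727
Total COGS = $3,312 + $4,727 = $8,039
Ending inventory: 234 @ $21 + 349 @ $24 = $13,290
Check: goods available $21,329 = COGS $8,039 + ending $13,290

Ending inventory = $13,290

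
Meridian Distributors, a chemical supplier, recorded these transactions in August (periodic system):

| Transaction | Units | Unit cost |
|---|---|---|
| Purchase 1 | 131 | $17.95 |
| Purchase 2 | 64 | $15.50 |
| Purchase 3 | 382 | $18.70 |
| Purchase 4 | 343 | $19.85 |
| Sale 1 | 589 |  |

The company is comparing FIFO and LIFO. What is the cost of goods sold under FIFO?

FIFO COGS: 131 @ $17.95 + 64 @ $15.50 + 382 @ $18.70 + 12 @ $19.85 = $10,725.05
LIFO COGS: 343 @ $19.85 + 246 @ $18.70 = $11,408.75

COGS = $10,725.05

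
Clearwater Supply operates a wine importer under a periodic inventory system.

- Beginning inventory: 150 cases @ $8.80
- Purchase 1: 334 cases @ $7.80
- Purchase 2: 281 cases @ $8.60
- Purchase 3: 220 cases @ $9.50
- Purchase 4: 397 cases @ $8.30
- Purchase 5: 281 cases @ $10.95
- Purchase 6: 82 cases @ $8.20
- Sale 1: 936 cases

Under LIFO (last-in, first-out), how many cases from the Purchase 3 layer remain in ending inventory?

44

Sale 1 (936) [LIFO — newest first]: 82 @ $8.20 + 281 @ $10.95 + 397 @ $8.30 + 176 @ $9.50 = $8,716.45
Ending inventory: 150 @ $8.80 + 334 @ $7.80 + 281 @ $8.60 + 44 @ $9.50 = $6,759.80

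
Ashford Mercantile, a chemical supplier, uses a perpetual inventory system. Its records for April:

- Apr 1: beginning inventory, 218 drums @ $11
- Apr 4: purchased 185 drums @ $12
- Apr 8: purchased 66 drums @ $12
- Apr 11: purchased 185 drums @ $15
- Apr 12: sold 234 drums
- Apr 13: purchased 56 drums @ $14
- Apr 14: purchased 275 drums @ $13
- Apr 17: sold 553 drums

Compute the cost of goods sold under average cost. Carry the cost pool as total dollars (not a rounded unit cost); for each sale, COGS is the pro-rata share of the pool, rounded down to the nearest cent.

After Apr 1: 218 on hand, pool $2,398.00 (≈ $11.0000 each)
After Apr 4: 403 on hand, pool $4,618.00 (≈ $11.4591 each)
After Apr 8: 469 on hand, pool $5,410.00 (≈ $11.5352 each)
After Apr 11: 654 on hand, pool $8,185.00 (≈ $12.5153 each)
Apr 12, sell 234: 234/654 × $8,185.00 → $2,928.57
After Apr 13: 476 on hand, pool $6,040.43 (≈ $12.6900 each)
After Apr 14: 751 on hand, pool $9,615.43 (≈ $12.8035 each)
Apr 17, sell 553: 553/751 × $9,615.43 → $7,080.33
Total COGS = $2,928.57 + $7,080.33 = $10,008.90
Ending inventory (cost pool remaining) = $2,535.10
Check: goods available $12,544.00 = COGS $10,008.90 + ending $2,535.10

COGS = $10,008.90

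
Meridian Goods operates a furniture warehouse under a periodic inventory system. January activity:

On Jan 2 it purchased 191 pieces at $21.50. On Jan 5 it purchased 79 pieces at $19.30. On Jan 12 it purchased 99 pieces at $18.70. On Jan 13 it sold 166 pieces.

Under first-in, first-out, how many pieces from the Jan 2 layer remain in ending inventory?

Jan 13, 166 sold [FIFO — oldest first]: 166 @ $21.50 = $3,569.00
Ending inventory: 25 @ $21.50 + 79 @ $19.30 + 99 @ $18.70 = $3,913.50

25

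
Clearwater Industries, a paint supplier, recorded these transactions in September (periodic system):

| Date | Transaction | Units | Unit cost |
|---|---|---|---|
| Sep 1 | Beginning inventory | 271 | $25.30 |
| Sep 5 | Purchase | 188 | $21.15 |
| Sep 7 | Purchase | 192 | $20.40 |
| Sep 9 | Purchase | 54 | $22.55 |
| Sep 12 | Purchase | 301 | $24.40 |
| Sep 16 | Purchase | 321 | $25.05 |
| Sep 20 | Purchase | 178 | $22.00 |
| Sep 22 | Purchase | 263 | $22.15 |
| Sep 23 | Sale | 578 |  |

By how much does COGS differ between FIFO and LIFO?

FIFO COGS: 271 @ $25.30 + 188 @ $21.15 + 119 @ $20.40 = $13,260.10
LIFO COGS: 263 @ $22.15 + 178 @ $22.00 + 137 @ $25.05 = $13,173.30
Difference = |$13,260.10 − $13,173.30| = $86.80

$86.80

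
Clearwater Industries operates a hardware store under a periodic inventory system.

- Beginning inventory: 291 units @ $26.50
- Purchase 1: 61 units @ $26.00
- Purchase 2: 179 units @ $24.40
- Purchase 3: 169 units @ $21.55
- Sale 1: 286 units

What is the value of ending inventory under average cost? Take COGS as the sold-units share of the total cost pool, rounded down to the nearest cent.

Ending inventory = $10,235.89

Sale 1, sell 286: 286/700 × $17,307.05 → $7,071.16
Ending inventory (cost pool remaining) = $10,235.89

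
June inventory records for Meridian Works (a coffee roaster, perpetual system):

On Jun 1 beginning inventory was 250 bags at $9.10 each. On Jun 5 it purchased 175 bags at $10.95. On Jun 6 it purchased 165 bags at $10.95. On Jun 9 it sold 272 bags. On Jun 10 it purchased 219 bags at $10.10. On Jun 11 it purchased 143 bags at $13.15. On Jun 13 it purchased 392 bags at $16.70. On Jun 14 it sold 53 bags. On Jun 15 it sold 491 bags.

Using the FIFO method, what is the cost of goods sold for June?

Jun 9, 272 sold [FIFO — oldest first]: 250 @ $9.10 + 22 @ $10.95 = $2,515.90
Jun 14, 53 sold [FIFO — oldest first]: 53 @ $10.95 = $580.35
Jun 15, 491 sold [FIFO — oldest first]: 100 @ $10.95 + 165 @ $10.95 + 219 @ $10.10 + 7 @ $13.15 = $5,205.70
Total COGS = $2,515.90 + $580.35 + $5,205.70 = $8,301.95
Ending inventory: 136 @ $13.15 + 392 @ $16.70 = $8,334.80
Check: goods available $16,636.75 = COGS $8,301.95 + ending $8,334.80

COGS = $8,301.95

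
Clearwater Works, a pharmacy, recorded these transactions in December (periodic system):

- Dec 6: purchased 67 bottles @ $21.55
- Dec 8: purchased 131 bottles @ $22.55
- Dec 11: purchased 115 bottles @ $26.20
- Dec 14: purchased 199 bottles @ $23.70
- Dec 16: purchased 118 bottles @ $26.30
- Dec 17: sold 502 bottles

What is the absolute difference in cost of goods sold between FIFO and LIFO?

$521.00

FIFO COGS: 67 @ $21.55 + 131 @ $22.55 + 115 @ $26.20 + 189 @ $23.70 = $11,890.20
LIFO COGS: 118 @ $26.30 + 199 @ $23.70 + 115 @ $26.20 + 70 @ $22.55 = $12,411.20
Difference = |$11,890.20 − $12,411.20| = $521.00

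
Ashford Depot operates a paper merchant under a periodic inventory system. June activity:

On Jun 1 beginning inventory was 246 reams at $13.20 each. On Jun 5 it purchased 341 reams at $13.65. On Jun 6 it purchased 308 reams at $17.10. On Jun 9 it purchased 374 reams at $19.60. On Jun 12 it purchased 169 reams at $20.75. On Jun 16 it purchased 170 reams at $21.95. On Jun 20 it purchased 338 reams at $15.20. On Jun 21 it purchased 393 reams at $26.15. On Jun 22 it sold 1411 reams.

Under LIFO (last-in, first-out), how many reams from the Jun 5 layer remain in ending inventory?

341

Jun 22, 1411 sold [LIFO — newest first]: 393 @ $26.15 + 338 @ $15.20 + 170 @ $21.95 + 169 @ $20.75 + 341 @ $19.60 = $29,336.40
Ending inventory: 246 @ $13.20 + 341 @ $13.65 + 308 @ $17.10 + 33 @ $19.60 = $13,815.45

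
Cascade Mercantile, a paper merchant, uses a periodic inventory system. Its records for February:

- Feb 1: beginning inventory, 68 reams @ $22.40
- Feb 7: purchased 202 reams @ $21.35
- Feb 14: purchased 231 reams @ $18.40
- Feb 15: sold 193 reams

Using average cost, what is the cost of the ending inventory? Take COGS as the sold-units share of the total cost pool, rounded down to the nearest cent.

Feb 15, sell 193: 193/501 × $10,086.30 → $3,885.54
Ending inventory (cost pool remaining) = $6,200.76

Ending inventory = $6,200.76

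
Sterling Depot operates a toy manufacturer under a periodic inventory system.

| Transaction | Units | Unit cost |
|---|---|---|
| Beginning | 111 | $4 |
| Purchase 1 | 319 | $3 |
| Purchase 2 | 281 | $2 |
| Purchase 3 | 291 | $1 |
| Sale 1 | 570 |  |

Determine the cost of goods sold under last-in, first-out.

Sale 1 (570) [LIFO — newest first]: 291 @ $1 + 279 @ $2 = $849
Ending inventory: 111 @ $4 + 319 @ $3 + 2 @ $2 = $1,405

COGS = $849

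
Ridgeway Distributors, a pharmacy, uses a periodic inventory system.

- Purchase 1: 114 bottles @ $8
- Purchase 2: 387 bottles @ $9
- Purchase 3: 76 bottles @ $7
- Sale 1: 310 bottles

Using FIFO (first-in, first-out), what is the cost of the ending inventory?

Ending inventory = $2,251

Sale 1 (310) [FIFO — oldest first]: 114 @ $8 + 196 @ $9 = $2,676
Ending inventory: 191 @ $9 + 76 @ $7 = $2,251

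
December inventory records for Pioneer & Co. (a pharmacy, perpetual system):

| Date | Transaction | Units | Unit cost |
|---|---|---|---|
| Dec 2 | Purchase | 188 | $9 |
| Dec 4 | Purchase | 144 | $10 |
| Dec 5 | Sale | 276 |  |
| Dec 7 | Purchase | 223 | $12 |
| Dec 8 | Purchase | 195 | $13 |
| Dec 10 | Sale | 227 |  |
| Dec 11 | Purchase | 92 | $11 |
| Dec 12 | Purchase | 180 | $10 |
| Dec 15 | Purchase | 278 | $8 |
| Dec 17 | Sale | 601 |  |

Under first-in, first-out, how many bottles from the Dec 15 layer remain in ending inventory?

196

Dec 5, 276 sold [FIFO — oldest first]: 188 @ $9 + 88 @ $10 = $2,572
Dec 10, 227 sold [FIFO — oldest first]: 56 @ $10 + 171 @ $12 = $2,612
Dec 17, 601 sold [FIFO — oldest first]: 52 @ $12 + 195 @ $13 + 92 @ $11 + 180 @ $10 + 82 @ $8 = $6,627
Total COGS = $2,572 + $2,612 + $6,627 = $11,811
Ending inventory: 196 @ $8 = $1,568
Check: goods available $13,379 = COGS $11,811 + ending $1,568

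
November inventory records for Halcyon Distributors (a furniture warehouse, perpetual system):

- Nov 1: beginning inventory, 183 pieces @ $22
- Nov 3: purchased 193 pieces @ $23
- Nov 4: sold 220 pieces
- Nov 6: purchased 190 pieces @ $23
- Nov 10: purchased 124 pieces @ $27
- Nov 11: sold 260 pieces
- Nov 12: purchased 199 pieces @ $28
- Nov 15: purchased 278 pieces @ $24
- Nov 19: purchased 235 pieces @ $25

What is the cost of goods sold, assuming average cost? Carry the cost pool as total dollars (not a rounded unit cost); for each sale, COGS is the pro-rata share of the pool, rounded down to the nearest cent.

COGS = $11,165.30

After Nov 1: 183 on hand, pool $4,026.00 (≈ $22.0000 each)
After Nov 3: 376 on hand, pool $8,465.00 (≈ $22.5133 each)
Nov 4, sell 220: 220/376 × $8,465.00 → $4,952.92
After Nov 6: 346 on hand, pool $7,882.08 (≈ $22.7806 each)
After Nov 10: 470 on hand, pool $11,230.08 (≈ $23.8938 each)
Nov 11, sell 260: 260/470 × $11,230.08 → $6,212.38
After Nov 12: 409 on hand, pool $10,589.70 (≈ $25.8917 each)
After Nov 15: 687 on hand, pool $17,261.70 (≈ $25.1262 each)
After Nov 19: 922 on hand, pool $23,136.70 (≈ $25.0940 each)
Total COGS = $4,952.92 + $6,212.38 = $11,165.30
Ending inventory (cost pool remaining) = $23,136.70
Check: goods available $34,302.00 = COGS $11,165.30 + ending $23,136.70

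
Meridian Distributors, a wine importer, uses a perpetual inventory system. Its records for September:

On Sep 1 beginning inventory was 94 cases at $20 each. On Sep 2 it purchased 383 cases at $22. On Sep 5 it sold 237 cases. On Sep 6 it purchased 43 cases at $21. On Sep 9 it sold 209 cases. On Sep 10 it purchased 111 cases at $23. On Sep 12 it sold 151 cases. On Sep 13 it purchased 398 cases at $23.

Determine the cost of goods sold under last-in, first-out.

Sep 5, 237 sold [LIFO — newest first]: 237 @ $22 = $5,214
Sep 9, 209 sold [LIFO — newest first]: 43 @ $21 + 146 @ $22 + 20 @ $20 = $4,515
Sep 12, 151 sold [LIFO — newest first]: 111 @ $23 + 40 @ $20 = $3,353
Total COGS = $5,214 + $4,515 + $3,353 = $13,082
Ending inventory: 34 @ $20 + 398 @ $23 = $9,834

COGS = $13,082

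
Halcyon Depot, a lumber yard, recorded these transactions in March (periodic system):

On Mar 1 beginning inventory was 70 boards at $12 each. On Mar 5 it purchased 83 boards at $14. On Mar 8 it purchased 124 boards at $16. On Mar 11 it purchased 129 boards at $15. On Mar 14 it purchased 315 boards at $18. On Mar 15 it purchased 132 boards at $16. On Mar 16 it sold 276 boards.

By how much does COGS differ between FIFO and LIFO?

$734

FIFO COGS: 70 @ $12 + 83 @ $14 + 123 @ $16 = $3,970
LIFO COGS: 132 @ $16 + 144 @ $18 = $4,704
Difference = |$3,970 − $4,704| = $734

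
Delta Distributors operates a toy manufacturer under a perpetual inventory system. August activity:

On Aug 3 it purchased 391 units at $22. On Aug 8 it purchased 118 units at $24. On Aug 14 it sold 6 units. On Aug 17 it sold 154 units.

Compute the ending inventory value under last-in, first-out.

Aug 14, 6 sold [LIFO — newest first]: 6 @ $24 = $144
Aug 17, 154 sold [LIFO — newest first]: 112 @ $24 + 42 @ $22 = $3,612
Total COGS = $144 + $3,612 = $3,756
Ending inventory: 349 @ $22 = $7,678

Ending inventory = $7,678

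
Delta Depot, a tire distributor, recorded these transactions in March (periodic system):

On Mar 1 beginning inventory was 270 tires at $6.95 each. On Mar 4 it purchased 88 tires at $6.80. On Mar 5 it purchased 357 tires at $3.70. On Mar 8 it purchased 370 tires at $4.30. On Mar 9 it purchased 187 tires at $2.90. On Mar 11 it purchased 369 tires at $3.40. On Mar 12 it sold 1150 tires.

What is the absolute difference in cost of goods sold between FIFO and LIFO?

$1,358.60

FIFO COGS: 270 @ $6.95 + 88 @ $6.80 + 357 @ $3.70 + 370 @ $4.30 + 65 @ $2.90 = $5,575.30
LIFO COGS: 369 @ $3.40 + 187 @ $2.90 + 370 @ $4.30 + 224 @ $3.70 = $4,216.70
Difference = |$5,575.30 − $4,216.70| = $1,358.60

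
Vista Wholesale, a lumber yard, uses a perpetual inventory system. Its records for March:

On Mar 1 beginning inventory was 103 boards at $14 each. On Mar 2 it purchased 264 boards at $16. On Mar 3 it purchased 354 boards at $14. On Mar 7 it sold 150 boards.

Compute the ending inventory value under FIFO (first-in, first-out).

Ending inventory = $8,428

Mar 7, 150 sold [FIFO — oldest first]: 103 @ $14 + 47 @ $16 = $2,194
Ending inventory: 217 @ $16 + 354 @ $14 = $8,428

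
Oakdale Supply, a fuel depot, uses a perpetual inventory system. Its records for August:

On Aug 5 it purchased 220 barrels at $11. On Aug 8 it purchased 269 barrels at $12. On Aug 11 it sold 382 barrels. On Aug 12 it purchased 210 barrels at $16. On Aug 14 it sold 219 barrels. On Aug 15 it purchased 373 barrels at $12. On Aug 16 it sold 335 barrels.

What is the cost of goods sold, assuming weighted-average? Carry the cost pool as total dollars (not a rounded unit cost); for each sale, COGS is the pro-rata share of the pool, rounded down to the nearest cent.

After Aug 5: 220 on hand, pool $2,420.00 (≈ $11.0000 each)
After Aug 8: 489 on hand, pool $5,648.00 (≈ $11.5501 each)
Aug 11, sell 382: 382/489 × $5,648.00 → $4,412.13
After Aug 12: 317 on hand, pool $4,595.87 (≈ $14.4980 each)
Aug 14, sell 219: 219/317 × $4,595.87 → $3,175.06
After Aug 15: 471 on hand, pool $5,896.81 (≈ $12.5198 each)
Aug 16, sell 335: 335/471 × $5,896.81 → $4,194.12
Total COGS = $4,412.13 + $3,175.06 + $4,194.12 = $11,781.31
Ending inventory (cost pool remaining) = $1,702.69

COGS = $11,781.31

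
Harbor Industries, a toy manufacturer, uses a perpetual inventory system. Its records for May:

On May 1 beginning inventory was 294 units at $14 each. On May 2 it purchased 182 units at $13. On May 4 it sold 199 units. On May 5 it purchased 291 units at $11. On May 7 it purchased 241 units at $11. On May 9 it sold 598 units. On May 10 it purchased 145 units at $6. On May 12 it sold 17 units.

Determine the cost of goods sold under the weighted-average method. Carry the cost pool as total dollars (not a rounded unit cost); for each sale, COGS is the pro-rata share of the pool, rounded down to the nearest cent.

COGS = $9,985.29

After May 1: 294 on hand, pool $4,116.00 (≈ $14.0000 each)
After May 2: 476 on hand, pool $6,482.00 (≈ $13.6176 each)
May 4, sell 199: 199/476 × $6,482.00 → $2,709.91
After May 5: 568 on hand, pool $6,973.09 (≈ $12.2766 each)
After May 7: 809 on hand, pool $9,624.09 (≈ $11.8963 each)
May 9, sell 598: 598/809 × $9,624.09 → $7,113.97
After May 10: 356 on hand, pool $3,380.12 (≈ $9.4947 each)
May 12, sell 17: 17/356 × $3,380.12 → $161.41
Total COGS = $2,709.91 + $7,113.97 + $161.41 = $9,985.29
Ending inventory (cost pool remaining) = $3,218.71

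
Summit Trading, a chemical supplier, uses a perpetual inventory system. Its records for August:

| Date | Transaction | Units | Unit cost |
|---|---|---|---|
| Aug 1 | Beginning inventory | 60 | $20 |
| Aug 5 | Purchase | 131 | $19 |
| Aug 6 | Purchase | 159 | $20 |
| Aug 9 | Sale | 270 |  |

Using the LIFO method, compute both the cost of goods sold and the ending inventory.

COGS = $5,289; ending inventory = $1,580

Aug 9, 270 sold [LIFO — newest first]: 159 @ $20 + 111 @ $19 = $5,289
Ending inventory: 60 @ $20 + 20 @ $19 = $1,580
Check: goods available $6,869 = COGS $5,289 + ending $1,580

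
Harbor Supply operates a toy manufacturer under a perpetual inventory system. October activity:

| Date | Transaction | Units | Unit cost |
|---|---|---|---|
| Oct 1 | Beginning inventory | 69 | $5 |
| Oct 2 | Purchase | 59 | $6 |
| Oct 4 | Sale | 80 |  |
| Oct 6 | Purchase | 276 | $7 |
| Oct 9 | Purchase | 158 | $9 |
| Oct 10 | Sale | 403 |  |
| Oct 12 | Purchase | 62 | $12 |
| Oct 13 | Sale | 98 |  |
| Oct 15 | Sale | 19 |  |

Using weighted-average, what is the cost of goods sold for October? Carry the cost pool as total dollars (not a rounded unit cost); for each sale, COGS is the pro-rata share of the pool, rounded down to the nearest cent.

COGS = $4,569.47

After Oct 1: 69 on hand, pool $345.00 (≈ $5.0000 each)
After Oct 2: 128 on hand, pool $699.00 (≈ $5.4609 each)
Oct 4, sell 80: 80/128 × $699.00 → $436.87
After Oct 6: 324 on hand, pool $2,194.13 (≈ $6.7720 each)
After Oct 9: 482 on hand, pool $3,616.13 (≈ $7.5023 each)
Oct 10, sell 403: 403/482 × $3,616.13 → $3,023.44
After Oct 12: 141 on hand, pool $1,336.69 (≈ $9.4801 each)
Oct 13, sell 98: 98/141 × $1,336.69 → $929.04
Oct 15, sell 19: 19/43 × $407.65 → $180.12
Total COGS = $436.87 + $3,023.44 + $929.04 + $180.12 = $4,569.47
Ending inventory (cost pool remaining) = $227.53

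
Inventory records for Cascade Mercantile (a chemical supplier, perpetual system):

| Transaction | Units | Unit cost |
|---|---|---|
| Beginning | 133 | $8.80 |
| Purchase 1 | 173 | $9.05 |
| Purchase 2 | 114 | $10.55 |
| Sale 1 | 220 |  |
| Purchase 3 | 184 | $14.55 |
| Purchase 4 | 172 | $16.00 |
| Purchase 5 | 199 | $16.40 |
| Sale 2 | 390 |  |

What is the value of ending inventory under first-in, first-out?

Ending inventory = $5,919.60

Sale 1 (220) [FIFO — oldest first]: 133 @ $8.80 + 87 @ $9.05 = $1,957.75
Sale 2 (390) [FIFO — oldest first]: 86 @ $9.05 + 114 @ $10.55 + 184 @ $14.55 + 6 @ $16.00 = $4,754.20
Total COGS = $1,957.75 + $4,754.20 = $6,711.95
Ending inventory: 166 @ $16.00 + 199 @ $16.40 = $5,919.60
Check: goods available $12,631.55 = COGS $6,711.95 + ending $5,919.60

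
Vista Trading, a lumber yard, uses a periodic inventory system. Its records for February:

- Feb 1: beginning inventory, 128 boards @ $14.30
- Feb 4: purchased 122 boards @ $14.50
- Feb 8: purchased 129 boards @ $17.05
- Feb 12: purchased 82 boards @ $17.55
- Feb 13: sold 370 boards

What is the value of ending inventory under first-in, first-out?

Ending inventory = $1,592.55

Feb 13, 370 sold [FIFO — oldest first]: 128 @ $14.30 + 122 @ $14.50 + 120 @ $17.05 = $5,645.40
Ending inventory: 9 @ $17.05 + 82 @ $17.55 = $1,592.55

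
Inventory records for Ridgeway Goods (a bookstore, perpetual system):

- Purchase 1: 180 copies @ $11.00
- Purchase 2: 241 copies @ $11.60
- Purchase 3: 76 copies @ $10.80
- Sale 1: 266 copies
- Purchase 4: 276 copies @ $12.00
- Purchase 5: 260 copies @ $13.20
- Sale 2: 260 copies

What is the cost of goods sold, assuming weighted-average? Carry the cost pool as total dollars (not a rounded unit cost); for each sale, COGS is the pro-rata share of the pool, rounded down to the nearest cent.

After Purchase 1: 180 on hand, pool $1,980.00 (≈ $11.0000 each)
After Purchase 2: 421 on hand, pool $4,775.60 (≈ $11.3435 each)
After Purchase 3: 497 on hand, pool $5,596.40 (≈ $11.2604 each)
Sale 1, sell 266: 266/497 × $5,596.40 → $2,995.25
After Purchase 4: 507 on hand, pool $5,913.15 (≈ $11.6630 each)
After Purchase 5: 767 on hand, pool $9,345.15 (≈ $12.1840 each)
Sale 2, sell 260: 260/767 × $9,345.15 → $3,167.84
Total COGS = $2,995.25 + $3,167.84 = $6,163.09
Ending inventory (cost pool remaining) = $6,177.31
Check: goods available $12,340.40 = COGS $6,163.09 + ending $6,177.31

COGS = $6,163.09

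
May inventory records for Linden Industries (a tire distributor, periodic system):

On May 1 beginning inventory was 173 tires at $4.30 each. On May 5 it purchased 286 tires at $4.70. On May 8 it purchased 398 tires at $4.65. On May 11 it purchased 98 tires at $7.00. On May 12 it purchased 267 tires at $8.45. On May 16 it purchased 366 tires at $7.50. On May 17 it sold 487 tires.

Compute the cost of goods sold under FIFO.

May 17, 487 sold [FIFO — oldest first]: 173 @ $4.30 + 286 @ $4.70 + 28 @ $4.65 = $2,218.30
Ending inventory: 370 @ $4.65 + 98 @ $7.00 + 267 @ $8.45 + 366 @ $7.50 = $7,407.65

COGS = $2,218.30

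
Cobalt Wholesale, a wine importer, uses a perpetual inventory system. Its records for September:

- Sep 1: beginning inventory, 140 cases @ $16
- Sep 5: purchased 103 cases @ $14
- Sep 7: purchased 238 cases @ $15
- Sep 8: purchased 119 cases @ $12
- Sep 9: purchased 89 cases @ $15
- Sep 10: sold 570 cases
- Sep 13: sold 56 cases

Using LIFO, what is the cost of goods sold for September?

Sep 10, 570 sold [LIFO — newest first]: 89 @ $15 + 119 @ $12 + 238 @ $15 + 103 @ $14 + 21 @ $16 = $8,111
Sep 13, 56 sold [LIFO — newest first]: 56 @ $16 = $896
Total COGS = $8,111 + $896 = $9,007
Ending inventory: 63 @ $16 = $1,008
Check: goods available $10,015 = COGS $9,007 + ending $1,008

COGS = $9,007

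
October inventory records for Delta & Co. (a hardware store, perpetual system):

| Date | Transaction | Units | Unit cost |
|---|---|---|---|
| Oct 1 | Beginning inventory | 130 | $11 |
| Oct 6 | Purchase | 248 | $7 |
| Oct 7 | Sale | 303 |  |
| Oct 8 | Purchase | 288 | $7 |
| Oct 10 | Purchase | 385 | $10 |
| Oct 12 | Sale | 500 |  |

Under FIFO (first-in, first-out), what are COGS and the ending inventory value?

COGS = $6,552; ending inventory = $2,480

Oct 7, 303 sold [FIFO — oldest first]: 130 @ $11 + 173 @ $7 = $2,641
Oct 12, 500 sold [FIFO — oldest first]: 75 @ $7 + 288 @ $7 + 137 @ $10 = $3,911
Total COGS = $2,641 + $3,911 = $6,552
Ending inventory: 248 @ $10 = $2,480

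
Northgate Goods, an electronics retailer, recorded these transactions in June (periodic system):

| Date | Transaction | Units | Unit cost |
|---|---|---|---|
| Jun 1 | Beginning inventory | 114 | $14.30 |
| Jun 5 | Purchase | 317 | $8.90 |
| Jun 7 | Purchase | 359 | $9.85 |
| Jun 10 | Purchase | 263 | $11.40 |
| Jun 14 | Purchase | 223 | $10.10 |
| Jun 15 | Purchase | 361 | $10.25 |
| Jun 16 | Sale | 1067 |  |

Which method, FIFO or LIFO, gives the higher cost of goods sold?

FIFO

FIFO COGS: 114 @ $14.30 + 317 @ $8.90 + 359 @ $9.85 + 263 @ $11.40 + 14 @ $10.10 = $11,127.25
LIFO COGS: 361 @ $10.25 + 223 @ $10.10 + 263 @ $11.40 + 220 @ $9.85 = $11,117.75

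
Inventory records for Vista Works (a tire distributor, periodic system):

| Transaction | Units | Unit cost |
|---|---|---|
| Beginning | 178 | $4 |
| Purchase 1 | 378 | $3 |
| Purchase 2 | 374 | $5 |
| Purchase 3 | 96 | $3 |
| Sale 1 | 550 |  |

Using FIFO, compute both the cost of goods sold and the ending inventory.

COGS = $1,828; ending inventory = $2,176

Sale 1 (550) [FIFO — oldest first]: 178 @ $4 + 372 @ $3 = $1,828
Ending inventory: 6 @ $3 + 374 @ $5 + 96 @ $3 = $2,176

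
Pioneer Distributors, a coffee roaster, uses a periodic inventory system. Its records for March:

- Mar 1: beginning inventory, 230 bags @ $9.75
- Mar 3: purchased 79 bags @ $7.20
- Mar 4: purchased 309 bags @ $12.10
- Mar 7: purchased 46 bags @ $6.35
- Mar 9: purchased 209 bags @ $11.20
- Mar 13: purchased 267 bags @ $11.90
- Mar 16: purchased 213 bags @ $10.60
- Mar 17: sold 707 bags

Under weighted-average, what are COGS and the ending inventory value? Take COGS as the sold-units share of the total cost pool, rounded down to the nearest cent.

COGS = $7,638.63; ending inventory = $6,979.57

Mar 17, sell 707: 707/1353 × $14,618.20 → $7,638.63
Ending inventory (cost pool remaining) = $6,979.57
Check: goods available $14,618.20 = COGS $7,638.63 + ending $6,979.57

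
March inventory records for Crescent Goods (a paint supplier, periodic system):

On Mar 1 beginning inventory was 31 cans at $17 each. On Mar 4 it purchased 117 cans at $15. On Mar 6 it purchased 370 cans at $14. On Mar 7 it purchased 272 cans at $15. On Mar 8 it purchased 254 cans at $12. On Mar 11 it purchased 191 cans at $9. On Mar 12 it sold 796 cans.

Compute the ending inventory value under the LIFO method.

Mar 12, 796 sold [LIFO — newest first]: 191 @ $9 + 254 @ $12 + 272 @ $15 + 79 @ $14 = $9,953
Ending inventory: 31 @ $17 + 117 @ $15 + 291 @ $14 = $6,356

Ending inventory = $6,356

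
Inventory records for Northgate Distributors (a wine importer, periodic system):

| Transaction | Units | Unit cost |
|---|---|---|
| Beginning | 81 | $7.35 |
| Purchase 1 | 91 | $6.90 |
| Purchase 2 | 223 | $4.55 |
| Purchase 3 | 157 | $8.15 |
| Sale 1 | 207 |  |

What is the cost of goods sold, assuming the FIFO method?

COGS = $1,382.50

Sale 1 (207) [FIFO — oldest first]: 81 @ $7.35 + 91 @ $6.90 + 35 @ $4.55 = $1,382.50
Ending inventory: 188 @ $4.55 + 157 @ $8.15 = $2,134.95
Check: goods available $3,517.45 = COGS $1,382.50 + ending $2,134.95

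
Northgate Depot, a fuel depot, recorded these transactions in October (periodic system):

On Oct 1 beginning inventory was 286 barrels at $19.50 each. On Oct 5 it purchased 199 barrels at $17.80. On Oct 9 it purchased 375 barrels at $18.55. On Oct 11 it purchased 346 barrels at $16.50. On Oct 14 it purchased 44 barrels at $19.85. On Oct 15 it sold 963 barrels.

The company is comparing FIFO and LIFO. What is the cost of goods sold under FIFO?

COGS = $17,774.95

FIFO COGS: 286 @ $19.50 + 199 @ $17.80 + 375 @ $18.55 + 103 @ $16.50 = $17,774.95
LIFO COGS: 44 @ $19.85 + 346 @ $16.50 + 375 @ $18.55 + 198 @ $17.80 = $17,063.05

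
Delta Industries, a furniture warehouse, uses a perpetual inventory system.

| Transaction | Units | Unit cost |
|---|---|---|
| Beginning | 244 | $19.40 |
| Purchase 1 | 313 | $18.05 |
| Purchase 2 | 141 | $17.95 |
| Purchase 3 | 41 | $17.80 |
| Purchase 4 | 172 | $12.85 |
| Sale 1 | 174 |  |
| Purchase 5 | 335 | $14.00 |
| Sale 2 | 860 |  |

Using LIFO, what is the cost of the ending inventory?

Ending inventory = $4,112.80

Sale 1 (174) [LIFO — newest first]: 172 @ $12.85 + 2 @ $17.80 = $2,245.80
Sale 2 (860) [LIFO — newest first]: 335 @ $14.00 + 39 @ $17.80 + 141 @ $17.95 + 313 @ $18.05 + 32 @ $19.40 = $14,185.60
Total COGS = $2,245.80 + $14,185.60 = $16,431.40
Ending inventory: 212 @ $19.40 = $4,112.80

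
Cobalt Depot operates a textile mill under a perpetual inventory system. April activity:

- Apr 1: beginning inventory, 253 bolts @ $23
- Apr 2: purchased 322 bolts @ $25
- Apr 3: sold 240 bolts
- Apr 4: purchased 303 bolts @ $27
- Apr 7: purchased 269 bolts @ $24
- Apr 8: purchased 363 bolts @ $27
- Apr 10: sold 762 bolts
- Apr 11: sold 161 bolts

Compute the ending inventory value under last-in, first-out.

Apr 3, 240 sold [LIFO — newest first]: 240 @ $25 = $6,000
Apr 10, 762 sold [LIFO — newest first]: 363 @ $27 + 269 @ $24 + 130 @ $27 = $19,767
Apr 11, 161 sold [LIFO — newest first]: 161 @ $27 = $4,347
Total COGS = $6,000 + $19,767 + $4,347 = $30,114
Ending inventory: 253 @ $23 + 82 @ $25 + 12 @ $27 = $8,193
Check: goods available $38,307 = COGS $30,114 + ending $8,193

Ending inventory = $8,193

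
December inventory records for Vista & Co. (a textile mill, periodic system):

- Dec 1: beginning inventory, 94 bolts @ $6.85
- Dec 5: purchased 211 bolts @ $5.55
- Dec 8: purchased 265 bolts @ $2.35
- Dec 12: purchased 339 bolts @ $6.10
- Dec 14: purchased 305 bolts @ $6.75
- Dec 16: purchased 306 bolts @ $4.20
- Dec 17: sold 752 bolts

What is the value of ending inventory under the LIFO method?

Dec 17, 752 sold [LIFO — newest first]: 306 @ $4.20 + 305 @ $6.75 + 141 @ $6.10 = $4,204.05
Ending inventory: 94 @ $6.85 + 211 @ $5.55 + 265 @ $2.35 + 198 @ $6.10 = $3,645.50

Ending inventory = $3,645.50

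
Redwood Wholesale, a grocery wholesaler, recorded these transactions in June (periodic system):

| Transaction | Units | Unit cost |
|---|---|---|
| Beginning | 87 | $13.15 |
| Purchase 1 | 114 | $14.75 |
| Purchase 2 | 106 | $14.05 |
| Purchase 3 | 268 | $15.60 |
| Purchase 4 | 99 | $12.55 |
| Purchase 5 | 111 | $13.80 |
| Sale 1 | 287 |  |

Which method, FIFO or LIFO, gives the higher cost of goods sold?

FIFO

FIFO COGS: 87 @ $13.15 + 114 @ $14.75 + 86 @ $14.05 = $4,033.85
LIFO COGS: 111 @ $13.80 + 99 @ $12.55 + 77 @ $15.60 = $3,975.45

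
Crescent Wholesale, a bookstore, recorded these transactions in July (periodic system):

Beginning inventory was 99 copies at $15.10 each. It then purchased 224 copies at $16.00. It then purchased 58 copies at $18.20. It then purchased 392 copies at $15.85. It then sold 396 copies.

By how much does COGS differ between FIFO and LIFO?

$86.25

FIFO COGS: 99 @ $15.10 + 224 @ $16.00 + 58 @ $18.20 + 15 @ $15.85 = $6,372.25
LIFO COGS: 392 @ $15.85 + 4 @ $18.20 = $6,286.00
Difference = |$6,372.25 − $6,286.00| = $86.25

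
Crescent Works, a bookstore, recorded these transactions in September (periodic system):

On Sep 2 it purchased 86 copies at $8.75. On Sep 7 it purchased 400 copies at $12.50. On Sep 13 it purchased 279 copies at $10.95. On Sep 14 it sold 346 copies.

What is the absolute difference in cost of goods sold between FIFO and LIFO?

$109.95

FIFO COGS: 86 @ $8.75 + 260 @ $12.50 = $4,002.50
LIFO COGS: 279 @ $10.95 + 67 @ $12.50 = $3,892.55
Difference = |$4,002.50 − $3,892.55| = $109.95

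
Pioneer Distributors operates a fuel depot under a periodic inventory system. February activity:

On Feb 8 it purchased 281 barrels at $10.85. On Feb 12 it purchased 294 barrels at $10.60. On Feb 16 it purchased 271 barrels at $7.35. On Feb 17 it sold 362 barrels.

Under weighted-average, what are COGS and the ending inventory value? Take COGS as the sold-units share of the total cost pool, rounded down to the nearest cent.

Feb 17, sell 362: 362/846 × $8,157.10 → $3,490.39
Ending inventory (cost pool remaining) = $4,666.71
Check: goods available $8,157.10 = COGS $3,490.39 + ending $4,666.71

COGS = $3,490.39; ending inventory = $4,666.71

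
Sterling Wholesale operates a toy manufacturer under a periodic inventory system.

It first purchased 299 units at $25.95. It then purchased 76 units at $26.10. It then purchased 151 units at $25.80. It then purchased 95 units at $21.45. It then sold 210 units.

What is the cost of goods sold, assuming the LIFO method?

Sale 1 (210) [LIFO — newest first]: 95 @ $21.45 + 115 @ $25.80 = $5,004.75
Ending inventory: 299 @ $25.95 + 76 @ $26.10 + 36 @ $25.80 = $10,671.45

COGS = $5,004.75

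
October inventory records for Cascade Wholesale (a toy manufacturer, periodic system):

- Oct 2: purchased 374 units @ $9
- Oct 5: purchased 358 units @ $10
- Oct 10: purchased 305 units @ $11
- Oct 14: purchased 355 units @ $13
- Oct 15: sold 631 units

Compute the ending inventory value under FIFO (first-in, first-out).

Ending inventory = $8,980

Oct 15, 631 sold [FIFO — oldest first]: 374 @ $9 + 257 @ $10 = $5,936
Ending inventory: 101 @ $10 + 305 @ $11 + 355 @ $13 = $8,980
Check: goods available $14,916 = COGS $5,936 + ending $8,980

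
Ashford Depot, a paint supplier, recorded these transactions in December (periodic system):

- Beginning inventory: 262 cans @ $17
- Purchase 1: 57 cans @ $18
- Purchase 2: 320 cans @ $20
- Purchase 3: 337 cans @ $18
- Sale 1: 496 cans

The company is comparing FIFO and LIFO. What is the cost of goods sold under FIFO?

COGS = $9,020

FIFO COGS: 262 @ $17 + 57 @ $18 + 177 @ $20 = $9,020
LIFO COGS: 337 @ $18 + 159 @ $20 = $9,246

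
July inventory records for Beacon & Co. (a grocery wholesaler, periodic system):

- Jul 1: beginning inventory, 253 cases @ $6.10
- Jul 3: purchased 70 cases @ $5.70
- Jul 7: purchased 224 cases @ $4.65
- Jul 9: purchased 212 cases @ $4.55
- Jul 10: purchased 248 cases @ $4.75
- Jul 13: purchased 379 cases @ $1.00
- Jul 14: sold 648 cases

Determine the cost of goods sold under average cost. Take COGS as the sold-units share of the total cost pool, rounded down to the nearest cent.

Jul 14, sell 648: 648/1386 × $5,505.50 → $2,574.00
Ending inventory (cost pool remaining) = $2,931.50
Check: goods available $5,505.50 = COGS $2,574.00 + ending $2,931.50

COGS = $2,574.00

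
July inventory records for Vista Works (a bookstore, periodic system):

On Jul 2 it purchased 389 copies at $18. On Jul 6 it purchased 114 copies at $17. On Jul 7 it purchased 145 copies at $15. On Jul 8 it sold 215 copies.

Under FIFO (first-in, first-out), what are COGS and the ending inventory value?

Jul 8, 215 sold [FIFO — oldest first]: 215 @ $18 = $3,870
Ending inventory: 174 @ $18 + 114 @ $17 + 145 @ $15 = $7,245

COGS = $3,870; ending inventory = $7,245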